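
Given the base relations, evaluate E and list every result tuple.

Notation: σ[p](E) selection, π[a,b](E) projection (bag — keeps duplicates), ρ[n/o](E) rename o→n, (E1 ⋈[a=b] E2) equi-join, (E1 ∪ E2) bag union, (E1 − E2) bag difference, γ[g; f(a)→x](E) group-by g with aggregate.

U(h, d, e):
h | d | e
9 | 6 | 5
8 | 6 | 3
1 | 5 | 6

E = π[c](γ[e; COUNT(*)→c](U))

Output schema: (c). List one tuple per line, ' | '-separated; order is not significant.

Per-node cardinality:
  U → 3
  γ[e; COUNT(*)→c](U) → 3
  π[c](γ[e; COUNT(*)→c](U)) → 3

== RESULT ==
c
1
1
1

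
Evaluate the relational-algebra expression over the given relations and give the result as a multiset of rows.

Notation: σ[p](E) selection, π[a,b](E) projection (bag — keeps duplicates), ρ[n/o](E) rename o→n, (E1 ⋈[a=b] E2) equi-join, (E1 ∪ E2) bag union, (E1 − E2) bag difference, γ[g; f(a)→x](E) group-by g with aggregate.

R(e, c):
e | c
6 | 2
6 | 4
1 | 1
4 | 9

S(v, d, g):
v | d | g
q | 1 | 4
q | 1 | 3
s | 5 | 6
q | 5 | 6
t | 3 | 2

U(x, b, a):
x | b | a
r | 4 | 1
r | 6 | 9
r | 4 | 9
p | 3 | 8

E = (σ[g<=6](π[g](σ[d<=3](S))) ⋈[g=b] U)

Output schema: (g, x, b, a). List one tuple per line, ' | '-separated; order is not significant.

Subexpression sizes:
  S → 5
  σ[d<=3](S) → 3
  π[g](σ[d<=3](S)) → 3
  σ[g<=6](π[g](σ[d<=3](S))) → 3
  U → 4
  (σ[g<=6](π[g](σ[d<=3](S))) ⋈[g=b] U) → 3

== RESULT ==
g | x | b | a
3 | p | 3 | 8
4 | r | 4 | 1
4 | r | 4 | 9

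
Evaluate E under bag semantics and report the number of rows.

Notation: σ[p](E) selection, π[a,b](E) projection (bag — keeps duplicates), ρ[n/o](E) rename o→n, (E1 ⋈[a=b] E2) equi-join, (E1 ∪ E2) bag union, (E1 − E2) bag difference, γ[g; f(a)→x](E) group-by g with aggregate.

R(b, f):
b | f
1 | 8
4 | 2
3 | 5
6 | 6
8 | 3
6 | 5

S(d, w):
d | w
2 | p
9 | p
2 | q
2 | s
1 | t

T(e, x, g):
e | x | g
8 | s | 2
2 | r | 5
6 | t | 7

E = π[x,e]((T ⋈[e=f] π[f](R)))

Subexpression sizes:
  T → 3
  R → 6
  π[f](R) → 6
  (T ⋈[e=f] π[f](R)) → 3
  π[x,e]((T ⋈[e=f] π[f](R))) → 3

|E| = 3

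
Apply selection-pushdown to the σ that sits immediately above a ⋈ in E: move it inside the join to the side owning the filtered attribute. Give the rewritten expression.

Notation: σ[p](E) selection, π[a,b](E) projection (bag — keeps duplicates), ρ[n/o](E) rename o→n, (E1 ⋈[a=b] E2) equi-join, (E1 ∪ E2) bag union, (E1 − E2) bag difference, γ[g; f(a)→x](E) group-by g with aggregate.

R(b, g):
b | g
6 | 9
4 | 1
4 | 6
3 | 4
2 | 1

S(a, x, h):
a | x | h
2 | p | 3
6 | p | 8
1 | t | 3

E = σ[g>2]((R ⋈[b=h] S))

σ filters on g, owned by the left side.
E' = (σ[g>2](R) ⋈[b=h] S)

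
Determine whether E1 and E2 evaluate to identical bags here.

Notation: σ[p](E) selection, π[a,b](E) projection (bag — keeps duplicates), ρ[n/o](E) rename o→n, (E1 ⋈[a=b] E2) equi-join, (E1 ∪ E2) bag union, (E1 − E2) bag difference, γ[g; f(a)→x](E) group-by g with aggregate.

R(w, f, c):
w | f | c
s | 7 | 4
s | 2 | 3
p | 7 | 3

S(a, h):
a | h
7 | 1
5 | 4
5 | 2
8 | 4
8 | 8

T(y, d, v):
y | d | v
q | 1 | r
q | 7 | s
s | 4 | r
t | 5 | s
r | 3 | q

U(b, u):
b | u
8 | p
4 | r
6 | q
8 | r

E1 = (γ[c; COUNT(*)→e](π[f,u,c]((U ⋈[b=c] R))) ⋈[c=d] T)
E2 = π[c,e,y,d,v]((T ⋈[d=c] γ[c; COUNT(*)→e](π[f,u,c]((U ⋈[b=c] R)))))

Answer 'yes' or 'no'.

E1 row counts bottom-up:
  U → 4
  R → 3
  (U ⋈[b=c] R) → 1
  π[f,u,c]((U ⋈[b=c] R)) → 1
  γ[c; COUNT(*)→e](π[f,u,c]((U ⋈[b=c] R))) → 1
  T → 5
  (γ[c; COUNT(*)→e](π[f,u,c]((U ⋈[b=c] R))) ⋈[c=d] T) → 1
E2 row counts bottom-up:
  T → 5
  U → 4
  R → 3
  (U ⋈[b=c] R) → 1
  π[f,u,c]((U ⋈[b=c] R)) → 1
  γ[c; COUNT(*)→e](π[f,u,c]((U ⋈[b=c] R))) → 1
  (T ⋈[d=c] γ[c; COUNT(*)→e](π[f,u,c]((U ⋈[b=c] R)))) → 1
  π[c,e,y,d,v]((T ⋈[d=c] γ[c; COUNT(*)→e](π[f,u,c]((U ⋈[b=c] R))))) → 1

E1 and E2 produce the same multiset:
c | e | y | d | v
4 | 1 | s | 4 | r

yes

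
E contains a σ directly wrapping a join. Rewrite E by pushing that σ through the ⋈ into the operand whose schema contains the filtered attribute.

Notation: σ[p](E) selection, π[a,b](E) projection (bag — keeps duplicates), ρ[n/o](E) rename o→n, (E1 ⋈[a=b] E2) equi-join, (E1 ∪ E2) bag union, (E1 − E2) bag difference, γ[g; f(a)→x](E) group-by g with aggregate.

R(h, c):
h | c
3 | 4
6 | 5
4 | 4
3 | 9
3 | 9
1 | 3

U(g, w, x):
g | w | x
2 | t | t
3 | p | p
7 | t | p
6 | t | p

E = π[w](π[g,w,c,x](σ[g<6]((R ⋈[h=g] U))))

σ filters on g, owned by the right side.
E' = π[w](π[g,w,c,x]((R ⋈[h=g] σ[g<6](U))))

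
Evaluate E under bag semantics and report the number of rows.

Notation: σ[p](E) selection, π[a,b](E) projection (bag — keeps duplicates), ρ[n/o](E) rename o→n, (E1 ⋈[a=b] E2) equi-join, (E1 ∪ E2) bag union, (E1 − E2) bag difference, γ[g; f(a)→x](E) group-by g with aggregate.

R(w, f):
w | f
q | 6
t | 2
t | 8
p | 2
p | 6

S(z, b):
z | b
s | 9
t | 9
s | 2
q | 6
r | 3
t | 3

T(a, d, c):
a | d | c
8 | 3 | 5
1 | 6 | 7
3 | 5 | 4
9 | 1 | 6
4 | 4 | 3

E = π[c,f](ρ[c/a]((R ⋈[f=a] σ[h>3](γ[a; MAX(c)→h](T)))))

Subexpression sizes:
  R → 5
  T → 5
  γ[a; MAX(c)→h](T) → 5
  σ[h>3](γ[a; MAX(c)→h](T)) → 4
  (R ⋈[f=a] σ[h>3](γ[a; MAX(c)→h](T))) → 1
  ρ[c/a]((R ⋈[f=a] σ[h>3](γ[a; MAX(c)→h](T)))) → 1
  π[c,f](ρ[c/a]((R ⋈[f=a] σ[h>3](γ[a; MAX(c)→h](T))))) → 1

|E| = 1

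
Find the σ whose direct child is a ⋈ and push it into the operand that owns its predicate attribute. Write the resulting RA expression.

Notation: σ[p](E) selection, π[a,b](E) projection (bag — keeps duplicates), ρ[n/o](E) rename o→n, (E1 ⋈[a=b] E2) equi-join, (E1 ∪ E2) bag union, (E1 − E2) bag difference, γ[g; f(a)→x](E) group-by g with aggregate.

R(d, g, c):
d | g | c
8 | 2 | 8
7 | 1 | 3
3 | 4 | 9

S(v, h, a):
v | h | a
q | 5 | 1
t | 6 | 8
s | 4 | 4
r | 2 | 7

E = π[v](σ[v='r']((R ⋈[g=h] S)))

σ filters on v, owned by the right side.
E' = π[v]((R ⋈[g=h] σ[v='r'](S)))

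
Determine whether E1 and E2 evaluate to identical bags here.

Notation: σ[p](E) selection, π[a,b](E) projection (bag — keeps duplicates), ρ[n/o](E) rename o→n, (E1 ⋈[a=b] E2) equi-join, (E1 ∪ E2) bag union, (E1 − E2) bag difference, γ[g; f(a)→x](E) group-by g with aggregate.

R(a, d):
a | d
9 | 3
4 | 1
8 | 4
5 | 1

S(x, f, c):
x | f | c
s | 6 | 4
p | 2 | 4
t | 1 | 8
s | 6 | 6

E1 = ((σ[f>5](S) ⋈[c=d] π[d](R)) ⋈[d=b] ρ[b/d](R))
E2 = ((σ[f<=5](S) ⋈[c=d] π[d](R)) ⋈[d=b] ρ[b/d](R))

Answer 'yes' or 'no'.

E1 row counts bottom-up:
  S → 4
  σ[f>5](S) → 2
  R → 4
  π[d](R) → 4
  (σ[f>5](S) ⋈[c=d] π[d](R)) → 1
  R → 4
  ρ[b/d](R) → 4
  ((σ[f>5](S) ⋈[c=d] π[d](R)) ⋈[d=b] ρ[b/d](R)) → 1
E2 row counts bottom-up:
  S → 4
  σ[f<=5](S) → 2
  R → 4
  π[d](R) → 4
  (σ[f<=5](S) ⋈[c=d] π[d](R)) → 1
  R → 4
  ρ[b/d](R) → 4
  ((σ[f<=5](S) ⋈[c=d] π[d](R)) ⋈[d=b] ρ[b/d](R)) → 1

E1 result:
x | f | c | d | a | b
s | 6 | 4 | 4 | 8 | 4
E2 result:
x | f | c | d | a | b
p | 2 | 4 | 4 | 8 | 4
Witness: ('p', 2, 4, 4, 8, 4) appears 0× in E1 but 1× in E2.

no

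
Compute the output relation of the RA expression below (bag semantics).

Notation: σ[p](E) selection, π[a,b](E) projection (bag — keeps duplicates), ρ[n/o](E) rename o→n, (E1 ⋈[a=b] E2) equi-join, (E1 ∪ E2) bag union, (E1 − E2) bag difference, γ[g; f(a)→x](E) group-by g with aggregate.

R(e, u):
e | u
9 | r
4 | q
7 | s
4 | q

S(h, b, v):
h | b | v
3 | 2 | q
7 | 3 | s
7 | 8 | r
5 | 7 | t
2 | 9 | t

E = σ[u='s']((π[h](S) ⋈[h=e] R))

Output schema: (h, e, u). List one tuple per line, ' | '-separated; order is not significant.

Subexpression sizes:
  S → 5
  π[h](S) → 5
  R → 4
  (π[h](S) ⋈[h=e] R) → 2
  σ[u='s']((π[h](S) ⋈[h=e] R)) → 2

== RESULT ==
h | e | u
7 | 7 | s
7 | 7 | s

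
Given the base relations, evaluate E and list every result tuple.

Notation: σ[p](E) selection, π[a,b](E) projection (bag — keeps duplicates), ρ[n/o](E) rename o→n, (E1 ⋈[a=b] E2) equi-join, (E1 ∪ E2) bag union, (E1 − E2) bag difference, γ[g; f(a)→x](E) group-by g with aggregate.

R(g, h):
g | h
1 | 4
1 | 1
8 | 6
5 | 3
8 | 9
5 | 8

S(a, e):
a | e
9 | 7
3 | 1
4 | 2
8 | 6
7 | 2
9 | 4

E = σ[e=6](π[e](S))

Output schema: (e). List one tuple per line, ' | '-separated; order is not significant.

Subexpression sizes:
  S → 6
  π[e](S) → 6
  σ[e=6](π[e](S)) → 1

== RESULT ==
e
6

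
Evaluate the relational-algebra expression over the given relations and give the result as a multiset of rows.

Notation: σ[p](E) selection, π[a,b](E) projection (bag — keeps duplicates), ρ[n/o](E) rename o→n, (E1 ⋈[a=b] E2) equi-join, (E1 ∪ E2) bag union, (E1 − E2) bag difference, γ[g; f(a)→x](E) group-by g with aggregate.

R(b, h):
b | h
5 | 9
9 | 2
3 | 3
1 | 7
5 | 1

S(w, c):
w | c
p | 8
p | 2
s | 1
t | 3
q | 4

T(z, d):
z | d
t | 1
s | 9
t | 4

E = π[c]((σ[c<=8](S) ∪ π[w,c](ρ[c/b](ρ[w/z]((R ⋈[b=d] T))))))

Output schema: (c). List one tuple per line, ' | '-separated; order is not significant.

Stepwise |·|:
  S → 5
  σ[c<=8](S) → 5
  R → 5
  T → 3
  (R ⋈[b=d] T) → 2
  ρ[w/z]((R ⋈[b=d] T)) → 2
  ρ[c/b](ρ[w/z]((R ⋈[b=d] T))) → 2
  π[w,c](ρ[c/b](ρ[w/z]((R ⋈[b=d] T)))) → 2
  (σ[c<=8](S) ∪ π[w,c](ρ[c/b](ρ[w/z]((R ⋈[b=d] T))))) → 7
  π[c]((σ[c<=8](S) ∪ π[w,c](ρ[c/b](ρ[w/z]((R ⋈[b=d] T)))))) → 7

== RESULT ==
c
1
1
2
3
4
8
9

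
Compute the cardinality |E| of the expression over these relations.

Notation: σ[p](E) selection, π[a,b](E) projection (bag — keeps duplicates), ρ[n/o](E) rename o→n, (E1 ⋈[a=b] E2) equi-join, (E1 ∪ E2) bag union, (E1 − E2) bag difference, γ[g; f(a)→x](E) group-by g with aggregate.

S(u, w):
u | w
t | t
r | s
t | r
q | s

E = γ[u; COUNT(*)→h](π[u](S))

Row counts bottom-up:
  S → 4
  π[u](S) → 4
  γ[u; COUNT(*)→h](π[u](S)) → 3

|E| = 3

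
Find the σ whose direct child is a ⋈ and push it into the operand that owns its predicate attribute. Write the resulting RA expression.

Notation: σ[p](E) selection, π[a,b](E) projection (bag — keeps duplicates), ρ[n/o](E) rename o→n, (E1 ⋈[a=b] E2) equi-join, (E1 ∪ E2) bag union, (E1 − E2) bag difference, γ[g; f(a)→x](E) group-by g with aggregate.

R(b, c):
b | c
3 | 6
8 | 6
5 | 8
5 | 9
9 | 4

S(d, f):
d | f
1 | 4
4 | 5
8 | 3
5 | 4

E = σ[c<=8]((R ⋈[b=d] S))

σ filters on c, owned by the left side.
E' = (σ[c<=8](R) ⋈[b=d] S)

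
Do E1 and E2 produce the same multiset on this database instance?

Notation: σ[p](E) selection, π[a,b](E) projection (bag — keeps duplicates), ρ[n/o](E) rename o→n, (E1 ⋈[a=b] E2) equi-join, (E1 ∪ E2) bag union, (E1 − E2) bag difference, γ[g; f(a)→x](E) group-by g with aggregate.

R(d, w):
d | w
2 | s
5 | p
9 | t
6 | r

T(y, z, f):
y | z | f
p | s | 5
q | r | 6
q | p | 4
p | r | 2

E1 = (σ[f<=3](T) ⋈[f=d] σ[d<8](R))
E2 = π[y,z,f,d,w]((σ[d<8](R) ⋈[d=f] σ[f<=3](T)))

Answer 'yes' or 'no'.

E1 stepwise |·|:
  T → 4
  σ[f<=3](T) → 1
  R → 4
  σ[d<8](R) → 3
  (σ[f<=3](T) ⋈[f=d] σ[d<8](R)) → 1
E2 stepwise |·|:
  R → 4
  σ[d<8](R) → 3
  T → 4
  σ[f<=3](T) → 1
  (σ[d<8](R) ⋈[d=f] σ[f<=3](T)) → 1
  π[y,z,f,d,w]((σ[d<8](R) ⋈[d=f] σ[f<=3](T))) → 1

E1 and E2 produce the same multiset:
y | z | f | d | w
p | r | 2 | 2 | s

yes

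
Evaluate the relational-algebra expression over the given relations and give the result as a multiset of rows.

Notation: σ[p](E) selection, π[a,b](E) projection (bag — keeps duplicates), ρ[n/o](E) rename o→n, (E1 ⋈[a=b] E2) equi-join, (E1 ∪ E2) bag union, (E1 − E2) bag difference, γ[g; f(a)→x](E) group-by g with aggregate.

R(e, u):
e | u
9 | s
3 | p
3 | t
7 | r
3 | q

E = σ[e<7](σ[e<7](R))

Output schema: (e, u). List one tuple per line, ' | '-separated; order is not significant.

Row counts bottom-up:
  R → 5
  σ[e<7](R) → 3
  σ[e<7](σ[e<7](R)) → 3

== RESULT ==
e | u
3 | p
3 | q
3 | t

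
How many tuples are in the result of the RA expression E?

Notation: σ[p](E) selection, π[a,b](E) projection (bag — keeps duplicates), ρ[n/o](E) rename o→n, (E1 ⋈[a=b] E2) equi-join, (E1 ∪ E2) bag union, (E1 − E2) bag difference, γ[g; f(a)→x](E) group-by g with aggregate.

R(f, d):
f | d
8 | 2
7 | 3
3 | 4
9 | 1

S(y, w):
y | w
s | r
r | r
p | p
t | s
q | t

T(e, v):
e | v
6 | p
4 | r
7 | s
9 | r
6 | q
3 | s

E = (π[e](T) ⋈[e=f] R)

Subexpression sizes:
  T → 6
  π[e](T) → 6
  R → 4
  (π[e](T) ⋈[e=f] R) → 3

|E| = 3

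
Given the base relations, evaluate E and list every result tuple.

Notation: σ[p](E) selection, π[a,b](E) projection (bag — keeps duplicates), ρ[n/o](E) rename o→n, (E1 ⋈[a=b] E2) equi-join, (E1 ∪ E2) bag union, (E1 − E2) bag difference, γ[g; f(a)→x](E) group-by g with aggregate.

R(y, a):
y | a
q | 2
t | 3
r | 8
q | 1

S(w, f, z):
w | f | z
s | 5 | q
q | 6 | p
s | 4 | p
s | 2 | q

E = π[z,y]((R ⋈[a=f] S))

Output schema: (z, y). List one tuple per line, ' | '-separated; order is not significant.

Stepwise |·|:
  R → 4
  S → 4
  (R ⋈[a=f] S) → 1
  π[z,y]((R ⋈[a=f] S)) → 1

== RESULT ==
z | y
q | q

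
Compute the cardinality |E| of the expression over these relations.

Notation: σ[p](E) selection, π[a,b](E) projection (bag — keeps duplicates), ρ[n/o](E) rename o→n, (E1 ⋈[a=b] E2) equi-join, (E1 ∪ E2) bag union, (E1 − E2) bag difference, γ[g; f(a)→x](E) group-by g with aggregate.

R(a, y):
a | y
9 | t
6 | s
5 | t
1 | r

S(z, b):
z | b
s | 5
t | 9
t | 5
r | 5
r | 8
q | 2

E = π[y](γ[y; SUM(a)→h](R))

Subexpression sizes:
  R → 4
  γ[y; SUM(a)→h](R) → 3
  π[y](γ[y; SUM(a)→h](R)) → 3

|E| = 3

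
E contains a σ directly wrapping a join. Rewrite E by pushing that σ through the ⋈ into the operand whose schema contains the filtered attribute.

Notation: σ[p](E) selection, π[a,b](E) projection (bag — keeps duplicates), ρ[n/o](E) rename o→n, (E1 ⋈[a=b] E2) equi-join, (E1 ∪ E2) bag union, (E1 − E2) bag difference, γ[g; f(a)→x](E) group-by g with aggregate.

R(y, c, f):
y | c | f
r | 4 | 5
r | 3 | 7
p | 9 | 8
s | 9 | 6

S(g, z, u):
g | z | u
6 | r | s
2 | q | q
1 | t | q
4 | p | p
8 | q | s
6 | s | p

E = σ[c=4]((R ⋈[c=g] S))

σ filters on c, owned by the left side.
E' = (σ[c=4](R) ⋈[c=g] S)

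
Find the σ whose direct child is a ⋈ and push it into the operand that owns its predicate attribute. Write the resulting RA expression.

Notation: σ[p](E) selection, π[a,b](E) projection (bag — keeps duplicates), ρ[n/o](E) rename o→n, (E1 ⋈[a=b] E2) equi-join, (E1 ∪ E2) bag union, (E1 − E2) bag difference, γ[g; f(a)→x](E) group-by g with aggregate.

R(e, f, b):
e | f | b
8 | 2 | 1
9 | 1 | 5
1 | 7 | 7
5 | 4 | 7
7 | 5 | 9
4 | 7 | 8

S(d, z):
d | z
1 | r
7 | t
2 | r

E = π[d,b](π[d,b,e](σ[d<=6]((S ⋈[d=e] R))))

σ filters on d, owned by the left side.
E' = π[d,b](π[d,b,e]((σ[d<=6](S) ⋈[d=e] R)))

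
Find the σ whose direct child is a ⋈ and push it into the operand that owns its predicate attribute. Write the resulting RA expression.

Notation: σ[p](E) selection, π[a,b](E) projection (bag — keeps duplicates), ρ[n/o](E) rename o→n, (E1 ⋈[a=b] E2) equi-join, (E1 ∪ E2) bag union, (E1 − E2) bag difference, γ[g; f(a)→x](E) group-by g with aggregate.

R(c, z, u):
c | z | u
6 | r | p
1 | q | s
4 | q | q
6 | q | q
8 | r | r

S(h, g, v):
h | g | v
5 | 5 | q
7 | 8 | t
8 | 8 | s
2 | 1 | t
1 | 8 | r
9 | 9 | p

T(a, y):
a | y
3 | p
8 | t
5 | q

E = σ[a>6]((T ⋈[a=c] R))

σ filters on a, owned by the left side.
E' = (σ[a>6](T) ⋈[a=c] R)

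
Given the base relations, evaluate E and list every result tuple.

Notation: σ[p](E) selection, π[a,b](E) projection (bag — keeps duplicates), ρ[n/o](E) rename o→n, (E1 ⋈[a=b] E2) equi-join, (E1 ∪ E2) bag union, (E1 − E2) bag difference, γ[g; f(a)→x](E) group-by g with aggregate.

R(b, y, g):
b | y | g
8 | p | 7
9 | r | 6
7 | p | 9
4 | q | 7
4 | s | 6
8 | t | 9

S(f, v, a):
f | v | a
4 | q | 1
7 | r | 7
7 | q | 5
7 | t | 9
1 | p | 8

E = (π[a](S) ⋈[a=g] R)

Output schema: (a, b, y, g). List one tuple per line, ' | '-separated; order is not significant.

Row counts bottom-up:
  S → 5
  π[a](S) → 5
  R → 6
  (π[a](S) ⋈[a=g] R) → 4

== RESULT ==
a | b | y | g
7 | 4 | q | 7
7 | 8 | p | 7
9 | 7 | p | 9
9 | 8 | t | 9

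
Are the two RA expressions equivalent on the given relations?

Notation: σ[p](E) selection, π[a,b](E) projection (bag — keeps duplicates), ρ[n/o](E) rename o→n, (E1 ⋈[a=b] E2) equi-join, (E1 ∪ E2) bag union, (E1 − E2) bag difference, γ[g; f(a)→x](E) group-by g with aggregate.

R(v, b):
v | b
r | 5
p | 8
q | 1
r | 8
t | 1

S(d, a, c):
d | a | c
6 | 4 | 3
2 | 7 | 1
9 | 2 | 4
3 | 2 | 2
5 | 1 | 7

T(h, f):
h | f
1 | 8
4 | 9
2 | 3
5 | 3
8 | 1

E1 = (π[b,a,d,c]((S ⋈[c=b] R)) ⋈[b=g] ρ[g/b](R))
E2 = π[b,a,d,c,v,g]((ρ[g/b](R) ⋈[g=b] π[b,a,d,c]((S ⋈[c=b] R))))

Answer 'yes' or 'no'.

E1 subexpression sizes:
  S → 5
  R → 5
  (S ⋈[c=b] R) → 2
  π[b,a,d,c]((S ⋈[c=b] R)) → 2
  R → 5
  ρ[g/b](R) → 5
  (π[b,a,d,c]((S ⋈[c=b] R)) ⋈[b=g] ρ[g/b](R)) → 4
E2 subexpression sizes:
  R → 5
  ρ[g/b](R) → 5
  S → 5
  R → 5
  (S ⋈[c=b] R) → 2
  π[b,a,d,c]((S ⋈[c=b] R)) → 2
  (ρ[g/b](R) ⋈[g=b] π[b,a,d,c]((S ⋈[c=b] R))) → 4
  π[b,a,d,c,v,g]((ρ[g/b](R) ⋈[g=b] π[b,a,d,c]((S ⋈[c=b] R)))) → 4

E1 and E2 produce the same multiset:
b | a | d | c | v | g
1 | 7 | 2 | 1 | q | 1
1 | 7 | 2 | 1 | q | 1
1 | 7 | 2 | 1 | t | 1
1 | 7 | 2 | 1 | t | 1

yes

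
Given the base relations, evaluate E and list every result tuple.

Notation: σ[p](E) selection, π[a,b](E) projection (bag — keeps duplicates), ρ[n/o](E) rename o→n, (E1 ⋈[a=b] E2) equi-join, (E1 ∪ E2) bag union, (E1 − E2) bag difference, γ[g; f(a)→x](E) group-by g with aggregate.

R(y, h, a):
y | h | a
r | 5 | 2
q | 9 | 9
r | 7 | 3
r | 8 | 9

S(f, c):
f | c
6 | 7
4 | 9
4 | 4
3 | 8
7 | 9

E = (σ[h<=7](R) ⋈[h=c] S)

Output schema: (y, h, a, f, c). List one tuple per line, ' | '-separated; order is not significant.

Stepwise |·|:
  R → 4
  σ[h<=7](R) → 2
  S → 5
  (σ[h<=7](R) ⋈[h=c] S) → 1

== RESULT ==
y | h | a | f | c
r | 7 | 3 | 6 | 7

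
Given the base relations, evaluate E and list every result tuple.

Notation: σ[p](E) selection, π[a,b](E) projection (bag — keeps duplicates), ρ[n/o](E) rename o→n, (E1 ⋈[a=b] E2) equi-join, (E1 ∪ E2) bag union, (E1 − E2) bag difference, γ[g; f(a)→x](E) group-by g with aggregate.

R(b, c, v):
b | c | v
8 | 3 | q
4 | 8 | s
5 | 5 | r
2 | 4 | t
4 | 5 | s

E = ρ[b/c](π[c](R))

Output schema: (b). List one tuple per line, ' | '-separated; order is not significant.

Subexpression sizes:
  R → 5
  π[c](R) → 5
  ρ[b/c](π[c](R)) → 5

== RESULT ==
b
3
4
5
5
8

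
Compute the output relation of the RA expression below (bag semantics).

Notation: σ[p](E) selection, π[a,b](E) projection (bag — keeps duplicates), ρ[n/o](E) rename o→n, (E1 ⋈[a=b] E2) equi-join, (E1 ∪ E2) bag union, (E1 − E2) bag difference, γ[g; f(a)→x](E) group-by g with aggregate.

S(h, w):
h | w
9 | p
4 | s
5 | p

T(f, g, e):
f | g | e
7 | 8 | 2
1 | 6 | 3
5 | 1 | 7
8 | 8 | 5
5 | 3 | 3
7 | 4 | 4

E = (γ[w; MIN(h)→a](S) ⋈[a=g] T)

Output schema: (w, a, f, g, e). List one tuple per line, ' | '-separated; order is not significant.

Subexpression sizes:
  S → 3
  γ[w; MIN(h)→a](S) → 2
  T → 6
  (γ[w; MIN(h)→a](S) ⋈[a=g] T) → 1

== RESULT ==
w | a | f | g | e
s | 4 | 7 | 4 | 4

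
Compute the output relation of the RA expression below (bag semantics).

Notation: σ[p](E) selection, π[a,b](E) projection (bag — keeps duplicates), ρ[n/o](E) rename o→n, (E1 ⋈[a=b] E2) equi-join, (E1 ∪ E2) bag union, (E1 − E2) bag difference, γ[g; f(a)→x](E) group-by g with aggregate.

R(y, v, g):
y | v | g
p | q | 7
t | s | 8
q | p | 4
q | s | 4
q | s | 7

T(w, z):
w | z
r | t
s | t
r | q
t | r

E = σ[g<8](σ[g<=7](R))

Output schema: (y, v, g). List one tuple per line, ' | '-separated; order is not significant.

Subexpression sizes:
  R → 5
  σ[g<=7](R) → 4
  σ[g<8](σ[g<=7](R)) → 4

== RESULT ==
y | v | g
p | q | 7
q | p | 4
q | s | 4
q | s | 7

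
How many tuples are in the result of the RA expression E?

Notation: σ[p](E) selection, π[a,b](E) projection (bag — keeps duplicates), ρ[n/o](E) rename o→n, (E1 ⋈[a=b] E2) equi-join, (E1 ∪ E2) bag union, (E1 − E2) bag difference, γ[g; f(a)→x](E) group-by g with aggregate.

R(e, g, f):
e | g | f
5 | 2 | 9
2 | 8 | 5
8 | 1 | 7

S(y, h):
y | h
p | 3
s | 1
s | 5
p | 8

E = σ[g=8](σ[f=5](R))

Row counts bottom-up:
  R → 3
  σ[f=5](R) → 1
  σ[g=8](σ[f=5](R)) → 1

|E| = 1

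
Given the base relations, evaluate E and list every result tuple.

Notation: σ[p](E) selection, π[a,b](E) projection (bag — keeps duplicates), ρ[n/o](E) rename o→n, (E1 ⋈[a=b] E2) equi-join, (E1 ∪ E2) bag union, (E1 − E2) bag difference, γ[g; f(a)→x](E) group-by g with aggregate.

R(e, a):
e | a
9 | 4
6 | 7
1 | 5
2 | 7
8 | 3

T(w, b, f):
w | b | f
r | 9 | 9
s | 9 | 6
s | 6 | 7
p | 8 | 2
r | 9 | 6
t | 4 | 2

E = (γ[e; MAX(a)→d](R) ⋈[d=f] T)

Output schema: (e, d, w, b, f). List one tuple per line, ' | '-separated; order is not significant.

Per-node cardinality:
  R → 5
  γ[e; MAX(a)→d](R) → 5
  T → 6
  (γ[e; MAX(a)→d](R) ⋈[d=f] T) → 2

== RESULT ==
e | d | w | b | f
2 | 7 | s | 6 | 7
6 | 7 | s | 6 | 7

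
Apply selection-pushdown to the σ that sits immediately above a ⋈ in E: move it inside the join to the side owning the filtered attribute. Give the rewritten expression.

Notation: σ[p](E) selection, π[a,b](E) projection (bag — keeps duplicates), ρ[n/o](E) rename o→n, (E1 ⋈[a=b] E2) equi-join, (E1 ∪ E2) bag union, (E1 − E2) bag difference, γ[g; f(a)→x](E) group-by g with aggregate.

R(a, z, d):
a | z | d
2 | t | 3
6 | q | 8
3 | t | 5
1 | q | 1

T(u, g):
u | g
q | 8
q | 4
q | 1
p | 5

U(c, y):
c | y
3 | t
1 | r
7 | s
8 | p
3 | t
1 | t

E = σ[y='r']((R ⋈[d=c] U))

σ filters on y, owned by the right side.
E' = (R ⋈[d=c] σ[y='r'](U))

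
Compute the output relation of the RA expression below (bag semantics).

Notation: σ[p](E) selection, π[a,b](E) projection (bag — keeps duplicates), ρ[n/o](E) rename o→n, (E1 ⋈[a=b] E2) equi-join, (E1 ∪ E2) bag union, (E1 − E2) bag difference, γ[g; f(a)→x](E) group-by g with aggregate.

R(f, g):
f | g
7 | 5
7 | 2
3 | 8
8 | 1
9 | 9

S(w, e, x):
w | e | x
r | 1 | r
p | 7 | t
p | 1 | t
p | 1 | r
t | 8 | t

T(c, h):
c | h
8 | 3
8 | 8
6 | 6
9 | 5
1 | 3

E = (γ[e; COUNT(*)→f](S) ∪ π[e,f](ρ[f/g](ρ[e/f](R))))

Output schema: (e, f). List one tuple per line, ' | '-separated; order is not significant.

Stepwise |·|:
  S → 5
  γ[e; COUNT(*)→f](S) → 3
  R → 5
  ρ[e/f](R) → 5
  ρ[f/g](ρ[e/f](R)) → 5
  π[e,f](ρ[f/g](ρ[e/f](R))) → 5
  (γ[e; COUNT(*)→f](S) ∪ π[e,f](ρ[f/g](ρ[e/f](R)))) → 8

== RESULT ==
e | f
1 | 3
3 | 8
7 | 1
7 | 2
7 | 5
8 | 1
8 | 1
9 | 9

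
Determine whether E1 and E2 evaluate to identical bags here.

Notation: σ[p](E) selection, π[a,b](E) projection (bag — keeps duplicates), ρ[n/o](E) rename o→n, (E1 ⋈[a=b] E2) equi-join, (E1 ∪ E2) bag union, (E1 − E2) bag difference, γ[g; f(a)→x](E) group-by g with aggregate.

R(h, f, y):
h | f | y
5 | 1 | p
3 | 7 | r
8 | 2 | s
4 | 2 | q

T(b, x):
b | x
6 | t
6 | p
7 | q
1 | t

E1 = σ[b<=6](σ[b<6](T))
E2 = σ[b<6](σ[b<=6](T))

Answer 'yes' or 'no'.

E1 subexpression sizes:
  T → 4
  σ[b<6](T) → 1
  σ[b<=6](σ[b<6](T)) → 1
E2 subexpression sizes:
  T → 4
  σ[b<=6](T) → 3
  σ[b<6](σ[b<=6](T)) → 1

E1 and E2 produce the same multiset:
b | x
1 | t

yes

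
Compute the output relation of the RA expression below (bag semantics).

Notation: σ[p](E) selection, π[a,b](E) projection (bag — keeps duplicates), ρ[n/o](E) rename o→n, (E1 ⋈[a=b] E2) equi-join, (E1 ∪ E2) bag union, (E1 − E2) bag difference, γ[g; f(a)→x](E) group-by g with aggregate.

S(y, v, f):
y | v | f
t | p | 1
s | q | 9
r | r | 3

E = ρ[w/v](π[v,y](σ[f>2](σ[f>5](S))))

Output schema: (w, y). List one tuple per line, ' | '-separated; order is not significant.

Stepwise |·|:
  S → 3
  σ[f>5](S) → 1
  σ[f>2](σ[f>5](S)) → 1
  π[v,y](σ[f>2](σ[f>5](S))) → 1
  ρ[w/v](π[v,y](σ[f>2](σ[f>5](S)))) → 1

== RESULT ==
w | y
q | s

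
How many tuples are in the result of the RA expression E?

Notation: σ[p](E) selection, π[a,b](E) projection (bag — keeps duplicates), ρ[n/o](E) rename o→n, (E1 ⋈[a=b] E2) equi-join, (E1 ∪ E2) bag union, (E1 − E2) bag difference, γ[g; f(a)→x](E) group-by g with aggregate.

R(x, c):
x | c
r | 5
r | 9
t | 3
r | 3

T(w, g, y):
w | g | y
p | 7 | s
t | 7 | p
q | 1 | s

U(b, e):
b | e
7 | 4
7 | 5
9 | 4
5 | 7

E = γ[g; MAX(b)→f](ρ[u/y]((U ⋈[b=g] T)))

Row counts bottom-up:
  U → 4
  T → 3
  (U ⋈[b=g] T) → 4
  ρ[u/y]((U ⋈[b=g] T)) → 4
  γ[g; MAX(b)→f](ρ[u/y]((U ⋈[b=g] T))) → 1

|E| = 1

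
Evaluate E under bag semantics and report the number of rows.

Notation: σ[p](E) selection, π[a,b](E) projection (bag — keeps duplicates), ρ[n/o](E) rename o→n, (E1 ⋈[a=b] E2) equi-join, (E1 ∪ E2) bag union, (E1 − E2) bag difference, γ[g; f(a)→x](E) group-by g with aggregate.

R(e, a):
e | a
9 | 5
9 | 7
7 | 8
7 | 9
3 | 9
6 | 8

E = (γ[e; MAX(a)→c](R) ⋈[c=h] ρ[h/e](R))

Per-node cardinality:
  R → 6
  γ[e; MAX(a)→c](R) → 4
  R → 6
  ρ[h/e](R) → 6
  (γ[e; MAX(a)→c](R) ⋈[c=h] ρ[h/e](R)) → 6

|E| = 6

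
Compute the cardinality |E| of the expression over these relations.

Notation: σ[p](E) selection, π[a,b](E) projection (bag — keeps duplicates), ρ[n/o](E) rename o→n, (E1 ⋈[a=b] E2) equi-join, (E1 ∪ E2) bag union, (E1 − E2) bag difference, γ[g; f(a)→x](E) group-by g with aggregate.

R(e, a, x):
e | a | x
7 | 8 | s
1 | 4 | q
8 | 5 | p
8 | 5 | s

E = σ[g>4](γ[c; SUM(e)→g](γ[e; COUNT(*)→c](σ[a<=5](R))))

Row counts bottom-up:
  R → 4
  σ[a<=5](R) → 3
  γ[e; COUNT(*)→c](σ[a<=5](R)) → 2
  γ[c; SUM(e)→g](γ[e; COUNT(*)→c](σ[a<=5](R))) → 2
  σ[g>4](γ[c; SUM(e)→g](γ[e; COUNT(*)→c](σ[a<=5](R)))) → 1

|E| = 1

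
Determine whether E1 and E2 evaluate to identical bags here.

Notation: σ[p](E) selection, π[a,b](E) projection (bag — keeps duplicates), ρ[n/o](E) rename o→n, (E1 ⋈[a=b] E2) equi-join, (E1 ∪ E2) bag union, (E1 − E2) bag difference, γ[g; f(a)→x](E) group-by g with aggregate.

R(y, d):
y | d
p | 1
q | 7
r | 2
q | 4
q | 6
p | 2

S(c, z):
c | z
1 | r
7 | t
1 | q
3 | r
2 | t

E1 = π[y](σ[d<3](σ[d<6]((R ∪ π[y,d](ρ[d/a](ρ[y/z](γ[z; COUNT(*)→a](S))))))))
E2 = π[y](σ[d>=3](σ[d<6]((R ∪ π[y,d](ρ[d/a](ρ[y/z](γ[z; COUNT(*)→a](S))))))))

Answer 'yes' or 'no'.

E1 subexpression sizes:
  R → 6
  S → 5
  γ[z; COUNT(*)→a](S) → 3
  ρ[y/z](γ[z; COUNT(*)→a](S)) → 3
  ρ[d/a](ρ[y/z](γ[z; COUNT(*)→a](S))) → 3
  π[y,d](ρ[d/a](ρ[y/z](γ[z; COUNT(*)→a](S)))) → 3
  (R ∪ π[y,d](ρ[d/a](ρ[y/z](γ[z; COUNT(*)→a](S))))) → 9
  σ[d<6]((R ∪ π[y,d](ρ[d/a](ρ[y/z](γ[z; COUNT(*)→a](S)))))) → 7
  σ[d<3](σ[d<6]((R ∪ π[y,d](ρ[d/a](ρ[y/z](γ[z; COUNT(*)→a](S))))))) → 6
  π[y](σ[d<3](σ[d<6]((R ∪ π[y,d](ρ[d/a](ρ[y/z](γ[z; COUNT(*)→a](S)))))))) → 6
E2 subexpression sizes:
  R → 6
  S → 5
  γ[z; COUNT(*)→a](S) → 3
  ρ[y/z](γ[z; COUNT(*)→a](S)) → 3
  ρ[d/a](ρ[y/z](γ[z; COUNT(*)→a](S))) → 3
  π[y,d](ρ[d/a](ρ[y/z](γ[z; COUNT(*)→a](S)))) → 3
  (R ∪ π[y,d](ρ[d/a](ρ[y/z](γ[z; COUNT(*)→a](S))))) → 9
  σ[d<6]((R ∪ π[y,d](ρ[d/a](ρ[y/z](γ[z; COUNT(*)→a](S)))))) → 7
  σ[d>=3](σ[d<6]((R ∪ π[y,d](ρ[d/a](ρ[y/z](γ[z; COUNT(*)→a](S))))))) → 1
  π[y](σ[d>=3](σ[d<6]((R ∪ π[y,d](ρ[d/a](ρ[y/z](γ[z; COUNT(*)→a](S)))))))) → 1

E1 result:
y
p
p
q
r
r
t
E2 result:
y
q
Witness: ('p',) appears 2× in E1 but 0× in E2.

no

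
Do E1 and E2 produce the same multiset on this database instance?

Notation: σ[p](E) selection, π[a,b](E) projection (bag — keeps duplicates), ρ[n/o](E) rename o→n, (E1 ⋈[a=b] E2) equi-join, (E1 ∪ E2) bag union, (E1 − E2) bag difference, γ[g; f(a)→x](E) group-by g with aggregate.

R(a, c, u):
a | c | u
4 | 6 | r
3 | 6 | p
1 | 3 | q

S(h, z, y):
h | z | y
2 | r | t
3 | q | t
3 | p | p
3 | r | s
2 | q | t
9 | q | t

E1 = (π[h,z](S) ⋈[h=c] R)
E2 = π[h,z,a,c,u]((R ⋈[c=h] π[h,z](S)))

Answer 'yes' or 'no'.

E1 subexpression sizes:
  S → 6
  π[h,z](S) → 6
  R → 3
  (π[h,z](S) ⋈[h=c] R) → 3
E2 subexpression sizes:
  R → 3
  S → 6
  π[h,z](S) → 6
  (R ⋈[c=h] π[h,z](S)) → 3
  π[h,z,a,c,u]((R ⋈[c=h] π[h,z](S))) → 3

E1 and E2 produce the same multiset:
h | z | a | c | u
3 | p | 1 | 3 | q
3 | q | 1 | 3 | q
3 | r | 1 | 3 | q

yes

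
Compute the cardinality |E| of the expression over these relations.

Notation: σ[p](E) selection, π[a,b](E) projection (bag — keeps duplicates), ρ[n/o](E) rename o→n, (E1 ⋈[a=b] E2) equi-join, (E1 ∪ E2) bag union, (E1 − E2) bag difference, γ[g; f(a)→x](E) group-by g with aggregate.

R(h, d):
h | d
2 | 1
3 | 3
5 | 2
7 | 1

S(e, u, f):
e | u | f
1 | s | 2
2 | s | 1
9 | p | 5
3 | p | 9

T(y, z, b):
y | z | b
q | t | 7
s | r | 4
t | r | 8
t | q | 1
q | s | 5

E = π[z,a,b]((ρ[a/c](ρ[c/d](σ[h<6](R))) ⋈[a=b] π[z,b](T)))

Row counts bottom-up:
  R → 4
  σ[h<6](R) → 3
  ρ[c/d](σ[h<6](R)) → 3
  ρ[a/c](ρ[c/d](σ[h<6](R))) → 3
  T → 5
  π[z,b](T) → 5
  (ρ[a/c](ρ[c/d](σ[h<6](R))) ⋈[a=b] π[z,b](T)) → 1
  π[z,a,b]((ρ[a/c](ρ[c/d](σ[h<6](R))) ⋈[a=b] π[z,b](T))) → 1

|E| = 1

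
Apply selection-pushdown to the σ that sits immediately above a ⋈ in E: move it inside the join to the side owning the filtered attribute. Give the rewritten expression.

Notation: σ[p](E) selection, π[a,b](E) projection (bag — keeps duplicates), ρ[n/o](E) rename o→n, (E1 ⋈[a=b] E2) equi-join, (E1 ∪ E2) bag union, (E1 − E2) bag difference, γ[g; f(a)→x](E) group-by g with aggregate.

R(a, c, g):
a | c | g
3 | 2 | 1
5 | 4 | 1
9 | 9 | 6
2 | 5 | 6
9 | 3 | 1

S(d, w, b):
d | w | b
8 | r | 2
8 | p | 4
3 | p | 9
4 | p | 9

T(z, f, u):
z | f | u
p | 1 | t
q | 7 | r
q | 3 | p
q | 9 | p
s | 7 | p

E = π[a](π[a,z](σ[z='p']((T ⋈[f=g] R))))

σ filters on z, owned by the left side.
E' = π[a](π[a,z]((σ[z='p'](T) ⋈[f=g] R)))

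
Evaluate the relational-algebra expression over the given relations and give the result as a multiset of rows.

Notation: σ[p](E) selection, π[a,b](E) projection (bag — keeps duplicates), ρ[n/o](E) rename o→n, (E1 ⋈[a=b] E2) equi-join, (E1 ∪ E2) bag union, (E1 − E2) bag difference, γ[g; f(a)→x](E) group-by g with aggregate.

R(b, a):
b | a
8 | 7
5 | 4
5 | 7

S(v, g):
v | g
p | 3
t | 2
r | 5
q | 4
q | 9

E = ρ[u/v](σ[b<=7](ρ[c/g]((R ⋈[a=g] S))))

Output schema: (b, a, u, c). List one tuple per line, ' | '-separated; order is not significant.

Row counts bottom-up:
  R → 3
  S → 5
  (R ⋈[a=g] S) → 1
  ρ[c/g]((R ⋈[a=g] S)) → 1
  σ[b<=7](ρ[c/g]((R ⋈[a=g] S))) → 1
  ρ[u/v](σ[b<=7](ρ[c/g]((R ⋈[a=g] S)))) → 1

== RESULT ==
b | a | u | c
5 | 4 | q | 4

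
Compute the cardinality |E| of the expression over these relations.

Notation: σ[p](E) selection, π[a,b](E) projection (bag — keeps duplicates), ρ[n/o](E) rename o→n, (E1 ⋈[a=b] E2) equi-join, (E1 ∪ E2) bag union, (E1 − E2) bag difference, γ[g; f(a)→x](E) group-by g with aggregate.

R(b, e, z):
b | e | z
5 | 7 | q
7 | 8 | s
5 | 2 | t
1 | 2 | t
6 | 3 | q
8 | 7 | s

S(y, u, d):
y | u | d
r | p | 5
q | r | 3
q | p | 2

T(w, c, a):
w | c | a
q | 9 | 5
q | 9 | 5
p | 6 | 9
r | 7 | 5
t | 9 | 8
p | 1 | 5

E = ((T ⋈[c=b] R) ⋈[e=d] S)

Per-node cardinality:
  T → 6
  R → 6
  (T ⋈[c=b] R) → 3
  S → 3
  ((T ⋈[c=b] R) ⋈[e=d] S) → 2

|E| = 2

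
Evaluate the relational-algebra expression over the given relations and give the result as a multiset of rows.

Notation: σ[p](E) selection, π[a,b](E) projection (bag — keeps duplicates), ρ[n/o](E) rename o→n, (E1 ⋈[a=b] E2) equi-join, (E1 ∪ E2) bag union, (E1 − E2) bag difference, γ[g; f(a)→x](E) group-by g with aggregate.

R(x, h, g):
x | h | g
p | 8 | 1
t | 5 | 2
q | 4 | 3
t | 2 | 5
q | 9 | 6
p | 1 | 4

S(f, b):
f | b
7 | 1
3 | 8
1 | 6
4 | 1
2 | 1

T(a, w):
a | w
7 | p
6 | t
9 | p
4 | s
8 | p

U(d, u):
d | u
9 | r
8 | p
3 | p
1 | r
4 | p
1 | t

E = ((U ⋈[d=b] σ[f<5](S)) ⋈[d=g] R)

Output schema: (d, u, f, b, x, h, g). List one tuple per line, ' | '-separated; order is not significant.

Row counts bottom-up:
  U → 6
  S → 5
  σ[f<5](S) → 4
  (U ⋈[d=b] σ[f<5](S)) → 5
  R → 6
  ((U ⋈[d=b] σ[f<5](S)) ⋈[d=g] R) → 4

== RESULT ==
d | u | f | b | x | h | g
1 | r | 2 | 1 | p | 8 | 1
1 | r | 4 | 1 | p | 8 | 1
1 | t | 2 | 1 | p | 8 | 1
1 | t | 4 | 1 | p | 8 | 1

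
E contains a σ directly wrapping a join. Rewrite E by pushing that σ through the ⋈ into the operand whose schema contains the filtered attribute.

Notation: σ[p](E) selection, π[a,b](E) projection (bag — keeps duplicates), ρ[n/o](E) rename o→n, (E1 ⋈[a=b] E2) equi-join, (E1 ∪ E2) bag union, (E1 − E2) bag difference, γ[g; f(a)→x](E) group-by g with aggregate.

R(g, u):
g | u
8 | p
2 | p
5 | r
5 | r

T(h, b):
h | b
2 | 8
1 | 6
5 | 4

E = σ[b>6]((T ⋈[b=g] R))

σ filters on b, owned by the left side.
E' = (σ[b>6](T) ⋈[b=g] R)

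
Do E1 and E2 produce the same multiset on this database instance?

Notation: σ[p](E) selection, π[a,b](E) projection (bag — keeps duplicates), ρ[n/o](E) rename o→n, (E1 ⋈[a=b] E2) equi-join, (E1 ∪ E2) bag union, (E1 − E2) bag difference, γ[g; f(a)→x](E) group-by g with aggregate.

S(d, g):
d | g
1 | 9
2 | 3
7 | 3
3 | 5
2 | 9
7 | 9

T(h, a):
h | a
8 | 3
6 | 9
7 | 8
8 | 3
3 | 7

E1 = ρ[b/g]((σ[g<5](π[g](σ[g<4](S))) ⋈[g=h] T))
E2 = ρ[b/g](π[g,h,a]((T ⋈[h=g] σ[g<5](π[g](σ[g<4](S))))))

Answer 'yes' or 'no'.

E1 row counts bottom-up:
  S → 6
  σ[g<4](S) → 2
  π[g](σ[g<4](S)) → 2
  σ[g<5](π[g](σ[g<4](S))) → 2
  T → 5
  (σ[g<5](π[g](σ[g<4](S))) ⋈[g=h] T) → 2
  ρ[b/g]((σ[g<5](π[g](σ[g<4](S))) ⋈[g=h] T)) → 2
E2 row counts bottom-up:
  T → 5
  S → 6
  σ[g<4](S) → 2
  π[g](σ[g<4](S)) → 2
  σ[g<5](π[g](σ[g<4](S))) → 2
  (T ⋈[h=g] σ[g<5](π[g](σ[g<4](S)))) → 2
  π[g,h,a]((T ⋈[h=g] σ[g<5](π[g](σ[g<4](S))))) → 2
  ρ[b/g](π[g,h,a]((T ⋈[h=g] σ[g<5](π[g](σ[g<4](S)))))) → 2

E1 and E2 produce the same multiset:
b | h | a
3 | 3 | 7
3 | 3 | 7

yes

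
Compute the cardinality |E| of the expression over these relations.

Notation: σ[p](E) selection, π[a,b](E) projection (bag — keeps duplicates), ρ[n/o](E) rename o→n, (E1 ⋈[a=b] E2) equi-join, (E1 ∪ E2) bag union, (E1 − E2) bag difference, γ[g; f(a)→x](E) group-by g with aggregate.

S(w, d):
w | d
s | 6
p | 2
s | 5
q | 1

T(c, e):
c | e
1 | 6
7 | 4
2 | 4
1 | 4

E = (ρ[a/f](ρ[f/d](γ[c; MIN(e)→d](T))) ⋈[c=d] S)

Per-node cardinality:
  T → 4
  γ[c; MIN(e)→d](T) → 3
  ρ[f/d](γ[c; MIN(e)→d](T)) → 3
  ρ[a/f](ρ[f/d](γ[c; MIN(e)→d](T))) → 3
  S → 4
  (ρ[a/f](ρ[f/d](γ[c; MIN(e)→d](T))) ⋈[c=d] S) → 2

|E| = 2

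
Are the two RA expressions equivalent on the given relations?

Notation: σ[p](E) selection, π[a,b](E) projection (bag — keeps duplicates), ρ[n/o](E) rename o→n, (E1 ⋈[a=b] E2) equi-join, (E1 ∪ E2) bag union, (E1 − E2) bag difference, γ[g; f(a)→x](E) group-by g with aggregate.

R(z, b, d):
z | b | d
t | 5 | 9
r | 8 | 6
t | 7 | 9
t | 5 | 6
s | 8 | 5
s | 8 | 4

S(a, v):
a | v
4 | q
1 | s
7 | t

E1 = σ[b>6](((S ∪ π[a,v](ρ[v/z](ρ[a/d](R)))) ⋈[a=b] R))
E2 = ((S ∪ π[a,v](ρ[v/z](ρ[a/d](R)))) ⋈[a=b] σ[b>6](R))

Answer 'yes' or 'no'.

E1 subexpression sizes:
  S → 3
  R → 6
  ρ[a/d](R) → 6
  ρ[v/z](ρ[a/d](R)) → 6
  π[a,v](ρ[v/z](ρ[a/d](R))) → 6
  (S ∪ π[a,v](ρ[v/z](ρ[a/d](R)))) → 9
  R → 6
  ((S ∪ π[a,v](ρ[v/z](ρ[a/d](R)))) ⋈[a=b] R) → 3
  σ[b>6](((S ∪ π[a,v](ρ[v/z](ρ[a/d](R)))) ⋈[a=b] R)) → 1
E2 subexpression sizes:
  S → 3
  R → 6
  ρ[a/d](R) → 6
  ρ[v/z](ρ[a/d](R)) → 6
  π[a,v](ρ[v/z](ρ[a/d](R))) → 6
  (S ∪ π[a,v](ρ[v/z](ρ[a/d](R)))) → 9
  R → 6
  σ[b>6](R) → 4
  ((S ∪ π[a,v](ρ[v/z](ρ[a/d](R)))) ⋈[a=b] σ[b>6](R)) → 1

E1 and E2 produce the same multiset:
a | v | z | b | d
7 | t | t | 7 | 9

yes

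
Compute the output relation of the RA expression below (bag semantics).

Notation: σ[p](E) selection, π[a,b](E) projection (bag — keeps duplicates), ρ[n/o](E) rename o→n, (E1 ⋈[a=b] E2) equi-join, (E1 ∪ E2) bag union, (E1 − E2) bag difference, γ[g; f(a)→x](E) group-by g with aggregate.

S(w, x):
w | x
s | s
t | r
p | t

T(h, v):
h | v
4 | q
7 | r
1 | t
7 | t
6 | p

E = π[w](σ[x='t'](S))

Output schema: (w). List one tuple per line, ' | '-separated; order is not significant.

Per-node cardinality:
  S → 3
  σ[x='t'](S) → 1
  π[w](σ[x='t'](S)) → 1

== RESULT ==
w
p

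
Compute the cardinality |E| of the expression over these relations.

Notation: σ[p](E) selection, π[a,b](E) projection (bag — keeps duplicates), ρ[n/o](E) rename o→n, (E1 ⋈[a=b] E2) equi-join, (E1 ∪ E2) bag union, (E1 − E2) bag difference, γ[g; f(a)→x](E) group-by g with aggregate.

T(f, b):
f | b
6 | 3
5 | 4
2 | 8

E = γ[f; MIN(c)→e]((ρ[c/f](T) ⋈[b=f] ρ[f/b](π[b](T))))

Subexpression sizes:
  T → 3
  ρ[c/f](T) → 3
  T → 3
  π[b](T) → 3
  ρ[f/b](π[b](T)) → 3
  (ρ[c/f](T) ⋈[b=f] ρ[f/b](π[b](T))) → 3
  γ[f; MIN(c)→e]((ρ[c/f](T) ⋈[b=f] ρ[f/b](π[b](T)))) → 3

|E| = 3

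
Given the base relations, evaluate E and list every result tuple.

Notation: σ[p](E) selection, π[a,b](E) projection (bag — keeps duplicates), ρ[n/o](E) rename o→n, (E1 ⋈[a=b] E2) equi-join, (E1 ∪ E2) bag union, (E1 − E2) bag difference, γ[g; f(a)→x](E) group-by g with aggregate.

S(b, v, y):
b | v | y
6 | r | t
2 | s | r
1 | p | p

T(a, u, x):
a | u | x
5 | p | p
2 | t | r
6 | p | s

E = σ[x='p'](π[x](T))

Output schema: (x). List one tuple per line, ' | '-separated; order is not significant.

Stepwise |·|:
  T → 3
  π[x](T) → 3
  σ[x='p'](π[x](T)) → 1

== RESULT ==
x
p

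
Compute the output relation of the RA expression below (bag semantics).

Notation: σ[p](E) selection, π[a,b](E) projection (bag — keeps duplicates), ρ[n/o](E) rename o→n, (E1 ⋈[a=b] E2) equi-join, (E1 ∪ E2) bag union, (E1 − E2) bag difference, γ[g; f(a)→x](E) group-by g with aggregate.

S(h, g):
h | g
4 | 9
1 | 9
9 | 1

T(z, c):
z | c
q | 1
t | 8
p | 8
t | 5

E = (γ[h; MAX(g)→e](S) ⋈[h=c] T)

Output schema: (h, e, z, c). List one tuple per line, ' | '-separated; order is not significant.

Per-node cardinality:
  S → 3
  γ[h; MAX(g)→e](S) → 3
  T → 4
  (γ[h; MAX(g)→e](S) ⋈[h=c] T) → 1

== RESULT ==
h | e | z | c
1 | 9 | q | 1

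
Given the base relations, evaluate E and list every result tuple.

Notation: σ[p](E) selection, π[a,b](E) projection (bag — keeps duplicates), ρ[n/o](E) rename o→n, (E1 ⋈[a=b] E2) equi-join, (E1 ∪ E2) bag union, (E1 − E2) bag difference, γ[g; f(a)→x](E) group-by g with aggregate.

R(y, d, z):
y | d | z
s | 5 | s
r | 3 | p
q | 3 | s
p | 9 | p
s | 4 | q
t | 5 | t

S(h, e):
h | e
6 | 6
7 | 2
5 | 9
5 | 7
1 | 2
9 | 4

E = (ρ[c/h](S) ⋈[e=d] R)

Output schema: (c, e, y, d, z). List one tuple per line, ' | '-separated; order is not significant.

Subexpression sizes:
  S → 6
  ρ[c/h](S) → 6
  R → 6
  (ρ[c/h](S) ⋈[e=d] R) → 2

== RESULT ==
c | e | y | d | z
5 | 9 | p | 9 | p
9 | 4 | s | 4 | q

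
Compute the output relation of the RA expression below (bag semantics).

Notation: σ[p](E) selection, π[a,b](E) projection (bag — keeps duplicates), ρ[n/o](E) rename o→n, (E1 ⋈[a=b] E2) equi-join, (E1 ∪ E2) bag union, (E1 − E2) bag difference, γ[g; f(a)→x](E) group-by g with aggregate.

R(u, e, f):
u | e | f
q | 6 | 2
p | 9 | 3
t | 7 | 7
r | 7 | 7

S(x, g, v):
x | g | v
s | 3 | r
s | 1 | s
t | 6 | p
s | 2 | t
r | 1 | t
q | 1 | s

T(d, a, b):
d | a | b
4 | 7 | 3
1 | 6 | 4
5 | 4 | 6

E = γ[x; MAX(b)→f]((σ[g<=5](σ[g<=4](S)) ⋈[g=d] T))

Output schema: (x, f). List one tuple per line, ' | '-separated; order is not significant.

Subexpression sizes:
  S → 6
  σ[g<=4](S) → 5
  σ[g<=5](σ[g<=4](S)) → 5
  T → 3
  (σ[g<=5](σ[g<=4](S)) ⋈[g=d] T) → 3
  γ[x; MAX(b)→f]((σ[g<=5](σ[g<=4](S)) ⋈[g=d] T)) → 3

== RESULT ==
x | f
q | 4
r | 4
s | 4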